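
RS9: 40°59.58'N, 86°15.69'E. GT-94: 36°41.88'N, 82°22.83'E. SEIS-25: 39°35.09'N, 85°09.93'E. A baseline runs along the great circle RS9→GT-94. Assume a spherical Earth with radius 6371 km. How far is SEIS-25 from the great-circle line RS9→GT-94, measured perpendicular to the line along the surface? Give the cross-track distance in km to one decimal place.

RS9: φ = +40.99300°, λ = +86.26150°
GT-94: φ = +36.69800°, λ = +82.38050°
SEIS-25: φ = +39.58483°, λ = +85.16550°
δ₁₃ = central angle RS9→SEIS-25 = 0.028582 rad  (haversine)
θ₁₃ = bearing RS9→SEIS-25 = 211.053°,  θ₁₂ = bearing RS9→GT-94 = 216.372°
dₓₜ = R·arcsin(sin δ₁₃ · sin(θ₁₃ − θ₁₂)) = 6371·arcsin(0.02858·sin(-5.318°)) = -16.876 km
|dₓₜ| = 16.876 km

16.9 km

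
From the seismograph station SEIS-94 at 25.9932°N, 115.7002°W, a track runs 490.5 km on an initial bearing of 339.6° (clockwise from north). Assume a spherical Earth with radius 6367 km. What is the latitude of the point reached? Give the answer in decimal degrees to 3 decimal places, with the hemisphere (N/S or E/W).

30.119°N

δ = d/R = 490.5/6367 = 0.077038 rad
φ₂ = arcsin(sin φ₁ cos δ + cos φ₁ sin δ cos θ)
   = arcsin(0.43826·0.99703 + 0.89885·0.07696·0.93728) = 30.11934°
λ₂ = λ₁ + atan2(sin θ sin δ cos φ₁, cos δ − sin φ₁ sin φ₂) = -117.47747°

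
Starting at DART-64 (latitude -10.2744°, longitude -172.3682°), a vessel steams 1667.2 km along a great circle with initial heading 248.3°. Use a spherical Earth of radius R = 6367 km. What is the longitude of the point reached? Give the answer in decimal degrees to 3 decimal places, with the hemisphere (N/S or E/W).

δ = d/R = 1667.2/6367 = 0.261850 rad
φ₂ = arcsin(sin φ₁ cos δ + cos φ₁ sin δ cos θ)
   = arcsin(-0.17836·0.96591 + 0.98396·0.25887·-0.36975) = -15.45393°
λ₂ = λ₁ + atan2(sin θ sin δ cos φ₁, cos δ − sin φ₁ sin φ₂) = 173.18121°

173.181°E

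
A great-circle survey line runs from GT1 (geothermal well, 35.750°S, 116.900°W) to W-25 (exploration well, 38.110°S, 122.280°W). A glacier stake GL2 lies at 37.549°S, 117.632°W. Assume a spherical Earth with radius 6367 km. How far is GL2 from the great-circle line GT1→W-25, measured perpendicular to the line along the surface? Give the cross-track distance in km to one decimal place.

140.1 km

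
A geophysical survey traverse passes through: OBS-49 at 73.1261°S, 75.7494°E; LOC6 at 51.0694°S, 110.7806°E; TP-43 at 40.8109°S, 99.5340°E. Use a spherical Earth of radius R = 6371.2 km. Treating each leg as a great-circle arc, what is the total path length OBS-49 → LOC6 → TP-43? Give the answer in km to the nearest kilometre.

4394 km

OBS-49→LOC6: c = 0.465116 rad, d = 2963.35 km
LOC6→TP-43: c = 0.224609 rad, d = 1431.03 km
Total = 2963.35 + 1431.03 = 4394.38 km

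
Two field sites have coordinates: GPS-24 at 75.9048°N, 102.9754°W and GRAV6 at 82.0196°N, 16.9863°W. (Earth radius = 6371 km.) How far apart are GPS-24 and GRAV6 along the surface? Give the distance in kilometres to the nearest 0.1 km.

Δφ = 6.1148°,  Δλ = 85.9891°
a = sin²(Δφ/2) + cos φ₁ cos φ₂ sin²(Δλ/2) = 0.018568
c = 2·arcsin(√a) = 0.273377 rad = 15.6634°
d = R·c = 6371 × 0.273377 = 1741.7 km

1741.7 km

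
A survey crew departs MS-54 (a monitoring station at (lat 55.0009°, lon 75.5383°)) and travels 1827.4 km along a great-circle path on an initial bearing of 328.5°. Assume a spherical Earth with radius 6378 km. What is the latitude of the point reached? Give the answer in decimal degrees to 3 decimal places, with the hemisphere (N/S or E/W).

δ = d/R = 1827.4/6378 = 0.286516 rad
φ₂ = arcsin(sin φ₁ cos δ + cos φ₁ sin δ cos θ)
   = arcsin(0.81916·0.95923 + 0.57356·0.28261·0.85264) = 67.51459°
λ₂ = λ₁ + atan2(sin θ sin δ cos φ₁, cos δ − sin φ₁ sin φ₂) = 52.82606°

67.515°N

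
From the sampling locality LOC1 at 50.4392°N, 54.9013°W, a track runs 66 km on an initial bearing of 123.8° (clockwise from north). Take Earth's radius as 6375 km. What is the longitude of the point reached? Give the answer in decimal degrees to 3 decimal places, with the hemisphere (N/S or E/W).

54.133°W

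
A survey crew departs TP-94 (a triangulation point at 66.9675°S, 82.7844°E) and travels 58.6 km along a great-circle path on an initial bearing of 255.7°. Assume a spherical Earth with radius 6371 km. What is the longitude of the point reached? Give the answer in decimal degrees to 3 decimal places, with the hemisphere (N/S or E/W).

81.472°E

δ = d/R = 58.6/6371 = 0.009198 rad
φ₂ = arcsin(sin φ₁ cos δ + cos φ₁ sin δ cos θ)
   = arcsin(-0.92028·0.99996 + 0.39125·0.00920·-0.24700) = -67.09229°
λ₂ = λ₁ + atan2(sin θ sin δ cos φ₁, cos δ − sin φ₁ sin φ₂) = 81.47235°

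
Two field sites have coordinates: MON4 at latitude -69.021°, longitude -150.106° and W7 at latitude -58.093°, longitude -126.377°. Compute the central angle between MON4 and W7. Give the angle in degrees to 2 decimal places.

Δφ = 10.9280°,  Δλ = 23.7290°
a = sin²(Δφ/2) + cos φ₁ cos φ₂ sin²(Δλ/2) = 0.017066
c = 2·arcsin(√a) = 0.262021 rad = 15.0127°

15.01°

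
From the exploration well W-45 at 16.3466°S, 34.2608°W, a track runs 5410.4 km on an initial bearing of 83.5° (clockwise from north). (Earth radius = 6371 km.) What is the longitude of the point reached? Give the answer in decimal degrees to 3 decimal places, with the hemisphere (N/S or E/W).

14.333°E

δ = d/R = 5410.4/6371 = 0.849223 rad
φ₂ = arcsin(sin φ₁ cos δ + cos φ₁ sin δ cos θ)
   = arcsin(-0.28145·0.66057 + 0.95958·0.75077·0.11320) = -5.99035°
λ₂ = λ₁ + atan2(sin θ sin δ cos φ₁, cos δ − sin φ₁ sin φ₂) = 14.33278°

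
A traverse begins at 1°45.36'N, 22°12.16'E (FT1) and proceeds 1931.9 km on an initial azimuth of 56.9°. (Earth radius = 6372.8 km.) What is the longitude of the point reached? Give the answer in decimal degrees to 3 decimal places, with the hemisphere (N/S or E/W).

36.966°E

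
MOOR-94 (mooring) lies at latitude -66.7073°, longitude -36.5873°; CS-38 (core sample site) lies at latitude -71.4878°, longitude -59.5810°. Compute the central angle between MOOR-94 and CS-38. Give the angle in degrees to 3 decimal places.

Δφ = -4.7805°,  Δλ = -22.9937°
a = sin²(Δφ/2) + cos φ₁ cos φ₂ sin²(Δλ/2) = 0.006727
c = 2·arcsin(√a) = 0.164221 rad = 9.4092°

9.409°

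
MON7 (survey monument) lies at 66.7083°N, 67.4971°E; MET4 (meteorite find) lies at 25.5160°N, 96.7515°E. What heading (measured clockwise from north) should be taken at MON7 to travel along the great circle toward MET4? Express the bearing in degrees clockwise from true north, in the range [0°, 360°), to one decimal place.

Δλ = 29.2544°
y = sin Δλ · cos φ₂ = 0.441024
x = cos φ₁ sin φ₂ − sin φ₁ cos φ₂ cos Δλ = -0.552867
θ = atan2(y, x) = 141.4205° → 141.4205° (mod 360°)

141.4°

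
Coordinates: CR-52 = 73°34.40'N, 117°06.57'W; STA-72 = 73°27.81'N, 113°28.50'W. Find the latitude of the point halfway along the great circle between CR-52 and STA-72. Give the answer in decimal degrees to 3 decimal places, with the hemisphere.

73.526°N

CR-52: φ = +73.57333°, λ = -117.10950°
STA-72: φ = +73.46350°, λ = -113.47500°
Bx = cos φ₂ cos Δλ = 0.284054,  By = cos φ₂ sin Δλ = 0.018043
φₘ = atan2(sin φ₁ + sin φ₂, √((cos φ₁ + Bx)² + By²)) = 73.52626°
λₘ = λ₁ + atan2(By, cos φ₁ + Bx) = -115.28636°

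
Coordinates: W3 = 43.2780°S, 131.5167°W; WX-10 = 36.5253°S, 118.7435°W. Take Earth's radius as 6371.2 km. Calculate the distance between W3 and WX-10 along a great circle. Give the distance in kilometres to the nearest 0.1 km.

Δφ = 6.7527°,  Δλ = 12.7732°
a = sin²(Δφ/2) + cos φ₁ cos φ₂ sin²(Δλ/2) = 0.010708
c = 2·arcsin(√a) = 0.207327 rad = 11.8789°
d = R·c = 6371.2 × 0.207327 = 1320.9 km

1320.9 km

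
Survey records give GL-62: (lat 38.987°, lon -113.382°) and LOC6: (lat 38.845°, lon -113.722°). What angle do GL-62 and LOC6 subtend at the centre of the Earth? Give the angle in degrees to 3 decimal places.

Δφ = -0.1420°,  Δλ = -0.3400°
a = sin²(Δφ/2) + cos φ₁ cos φ₂ sin²(Δλ/2) = 0.000007
c = 2·arcsin(√a) = 0.005240 rad = 0.3002°

0.300°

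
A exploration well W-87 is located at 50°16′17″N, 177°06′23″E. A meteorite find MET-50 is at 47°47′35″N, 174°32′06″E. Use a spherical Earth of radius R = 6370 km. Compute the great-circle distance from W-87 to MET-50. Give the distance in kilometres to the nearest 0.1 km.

W-87: φ = +50.27139°, λ = +177.10639°
MET-50: φ = +47.79306°, λ = +174.53500°
Δφ = -2.4783°,  Δλ = -2.5714°
a = sin²(Δφ/2) + cos φ₁ cos φ₂ sin²(Δλ/2) = 0.000684
c = 2·arcsin(√a) = 0.052307 rad = 2.9970°
d = R·c = 6370 × 0.052307 = 333.2 km

333.2 km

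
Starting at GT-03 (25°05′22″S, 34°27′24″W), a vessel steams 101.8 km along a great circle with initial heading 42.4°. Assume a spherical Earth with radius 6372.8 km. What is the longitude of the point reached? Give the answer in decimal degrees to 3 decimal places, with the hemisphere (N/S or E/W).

33.779°W

GT-03: φ = -25.08944°, λ = -34.45667°
δ = d/R = 101.8/6372.8 = 0.015974 rad
φ₂ = arcsin(sin φ₁ cos δ + cos φ₁ sin δ cos θ)
   = arcsin(-0.42403·0.99987 + 0.90565·0.01597·0.73846) = -24.41204°
λ₂ = λ₁ + atan2(sin θ sin δ cos φ₁, cos δ − sin φ₁ sin φ₂) = -33.77893°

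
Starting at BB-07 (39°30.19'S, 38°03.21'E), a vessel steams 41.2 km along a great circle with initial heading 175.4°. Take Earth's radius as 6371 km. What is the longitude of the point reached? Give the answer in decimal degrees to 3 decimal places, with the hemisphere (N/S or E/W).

38.092°E

BB-07: φ = -39.50317°, λ = +38.05350°
δ = d/R = 41.2/6371 = 0.006467 rad
φ₂ = arcsin(sin φ₁ cos δ + cos φ₁ sin δ cos θ)
   = arcsin(-0.63612·0.99998 + 0.77159·0.00647·-0.99678) = -39.87249°
λ₂ = λ₁ + atan2(sin θ sin δ cos φ₁, cos δ − sin φ₁ sin φ₂) = 38.09222°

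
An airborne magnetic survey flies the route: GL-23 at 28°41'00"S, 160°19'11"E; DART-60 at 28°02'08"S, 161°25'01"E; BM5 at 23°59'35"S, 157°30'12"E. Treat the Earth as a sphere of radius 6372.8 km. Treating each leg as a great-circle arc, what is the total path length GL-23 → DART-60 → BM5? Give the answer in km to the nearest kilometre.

725 km

GL-23: φ = -28.68333°, λ = +160.31972°
DART-60: φ = -28.03556°, λ = +161.41694°
BM5: φ = -23.99306°, λ = +157.50333°
GL-23→DART-60: c = 0.020293 rad, d = 129.32 km
DART-60→BM5: c = 0.093505 rad, d = 595.89 km
Total = 129.32 + 595.89 = 725.21 km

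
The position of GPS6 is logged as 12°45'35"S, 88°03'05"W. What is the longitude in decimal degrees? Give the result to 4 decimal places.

88° + 3′/60 + 5″/3600 = 88 + 0.05000 + 0.00139 = 88.0514°

88.0514°W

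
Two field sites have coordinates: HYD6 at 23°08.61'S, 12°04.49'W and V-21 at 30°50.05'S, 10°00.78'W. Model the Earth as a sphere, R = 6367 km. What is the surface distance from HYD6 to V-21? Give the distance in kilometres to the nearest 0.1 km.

878.6 km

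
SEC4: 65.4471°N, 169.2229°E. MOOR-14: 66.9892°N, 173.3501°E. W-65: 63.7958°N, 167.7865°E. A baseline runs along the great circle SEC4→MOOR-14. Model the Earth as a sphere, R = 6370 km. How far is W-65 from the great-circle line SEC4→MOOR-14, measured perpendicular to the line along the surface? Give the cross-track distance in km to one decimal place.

δ₁₃ = central angle SEC4→W-65 = 0.030756 rad  (haversine)
θ₁₃ = bearing SEC4→W-65 = 201.097°,  θ₁₂ = bearing SEC4→MOOR-14 = 45.307°
dₓₜ = R·arcsin(sin δ₁₃ · sin(θ₁₃ − θ₁₂)) = 6370·arcsin(0.03075·sin(155.790°)) = 80.333 km
|dₓₜ| = 80.333 km

80.3 km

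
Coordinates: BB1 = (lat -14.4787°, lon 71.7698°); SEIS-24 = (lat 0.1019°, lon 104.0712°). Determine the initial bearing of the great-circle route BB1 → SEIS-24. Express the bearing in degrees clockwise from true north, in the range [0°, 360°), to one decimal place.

Δλ = 32.3014°
y = sin Δλ · cos φ₂ = 0.534372
x = cos φ₁ sin φ₂ − sin φ₁ cos φ₂ cos Δλ = 0.213051
θ = atan2(y, x) = 68.2631° → 68.2631° (mod 360°)

68.3°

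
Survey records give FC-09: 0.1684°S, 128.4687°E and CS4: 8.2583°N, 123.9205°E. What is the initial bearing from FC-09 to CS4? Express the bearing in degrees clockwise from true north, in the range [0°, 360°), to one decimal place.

331.8°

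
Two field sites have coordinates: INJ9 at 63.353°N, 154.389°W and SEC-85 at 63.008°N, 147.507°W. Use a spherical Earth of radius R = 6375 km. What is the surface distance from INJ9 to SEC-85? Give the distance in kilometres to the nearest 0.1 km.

347.4 km

Δφ = -0.3450°,  Δλ = 6.8820°
a = sin²(Δφ/2) + cos φ₁ cos φ₂ sin²(Δλ/2) = 0.000742
c = 2·arcsin(√a) = 0.054500 rad = 3.1226°
d = R·c = 6375 × 0.054500 = 347.4 km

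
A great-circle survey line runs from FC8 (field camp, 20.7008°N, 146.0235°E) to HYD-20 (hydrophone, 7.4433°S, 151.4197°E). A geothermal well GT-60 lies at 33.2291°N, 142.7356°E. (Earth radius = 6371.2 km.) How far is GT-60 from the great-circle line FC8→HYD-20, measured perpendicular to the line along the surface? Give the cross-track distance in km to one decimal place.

30.3 km

δ₁₃ = central angle FC8→GT-60 = 0.224520 rad  (haversine)
θ₁₃ = bearing FC8→GT-60 = 347.556°,  θ₁₂ = bearing FC8→HYD-20 = 168.781°
dₓₜ = R·arcsin(sin δ₁₃ · sin(θ₁₃ − θ₁₂)) = 6371.2·arcsin(0.22264·sin(178.775°)) = 30.329 km
|dₓₜ| = 30.329 km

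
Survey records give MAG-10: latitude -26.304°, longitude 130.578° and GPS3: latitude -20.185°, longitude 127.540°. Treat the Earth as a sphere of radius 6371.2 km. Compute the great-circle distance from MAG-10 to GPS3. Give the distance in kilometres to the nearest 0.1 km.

747.8 km

Δφ = 6.1190°,  Δλ = -3.0380°
a = sin²(Δφ/2) + cos φ₁ cos φ₂ sin²(Δλ/2) = 0.003440
c = 2·arcsin(√a) = 0.117369 rad = 6.7248°
d = R·c = 6371.2 × 0.117369 = 747.8 km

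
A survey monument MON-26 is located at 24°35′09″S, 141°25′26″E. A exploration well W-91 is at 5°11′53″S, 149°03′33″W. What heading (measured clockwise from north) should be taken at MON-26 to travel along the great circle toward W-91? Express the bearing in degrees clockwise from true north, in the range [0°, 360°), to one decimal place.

86.2°

MON-26: φ = -24.58583°, λ = +141.42389°
W-91: φ = -5.19806°, λ = -149.05917°
Δλ = 69.5169°
y = sin Δλ · cos φ₂ = 0.932923
x = cos φ₁ sin φ₂ − sin φ₁ cos φ₂ cos Δλ = 0.062607
θ = atan2(y, x) = 86.1607° → 86.1607° (mod 360°)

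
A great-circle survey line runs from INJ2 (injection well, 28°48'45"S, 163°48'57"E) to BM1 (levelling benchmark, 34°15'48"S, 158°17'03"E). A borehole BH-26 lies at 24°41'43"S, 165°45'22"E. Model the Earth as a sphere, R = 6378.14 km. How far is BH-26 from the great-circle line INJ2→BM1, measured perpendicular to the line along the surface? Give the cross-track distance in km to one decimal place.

INJ2: φ = -28.81250°, λ = +163.81583°
BM1: φ = -34.26333°, λ = +158.28417°
BH-26: φ = -24.69528°, λ = +165.75611°
δ₁₃ = central angle INJ2→BH-26 = 0.077958 rad  (haversine)
θ₁₃ = bearing INJ2→BH-26 = 23.265°,  θ₁₂ = bearing INJ2→BM1 = 219.441°
dₓₜ = R·arcsin(sin δ₁₃ · sin(θ₁₃ − θ₁₂)) = 6378.14·arcsin(0.07788·sin(-196.176°)) = 138.392 km
|dₓₜ| = 138.392 km

138.4 km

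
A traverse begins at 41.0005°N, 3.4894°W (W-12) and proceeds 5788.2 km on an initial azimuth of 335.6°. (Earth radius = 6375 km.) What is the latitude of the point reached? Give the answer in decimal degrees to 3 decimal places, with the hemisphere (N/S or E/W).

70.992°N

δ = d/R = 5788.2/6375 = 0.907953 rad
φ₂ = arcsin(sin φ₁ cos δ + cos φ₁ sin δ cos θ)
   = arcsin(0.65607·0.61536 + 0.75470·0.78825·0.91068) = 70.99241°
λ₂ = λ₁ + atan2(sin θ sin δ cos φ₁, cos δ − sin φ₁ sin φ₂) = -94.63942°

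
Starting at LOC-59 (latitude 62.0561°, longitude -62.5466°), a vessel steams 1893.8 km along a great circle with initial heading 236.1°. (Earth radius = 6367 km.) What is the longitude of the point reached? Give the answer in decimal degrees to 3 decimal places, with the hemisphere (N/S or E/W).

84.870°W

δ = d/R = 1893.8/6367 = 0.297440 rad
φ₂ = arcsin(sin φ₁ cos δ + cos φ₁ sin δ cos θ)
   = arcsin(0.88341·0.95609 + 0.46861·0.29307·-0.55775) = 50.17622°
λ₂ = λ₁ + atan2(sin θ sin δ cos φ₁, cos δ − sin φ₁ sin φ₂) = -84.86981°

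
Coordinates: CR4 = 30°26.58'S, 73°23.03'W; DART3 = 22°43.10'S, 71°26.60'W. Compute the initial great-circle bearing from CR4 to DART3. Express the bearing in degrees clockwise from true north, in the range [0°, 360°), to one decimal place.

13.1°

CR4: φ = -30.44300°, λ = -73.38383°
DART3: φ = -22.71833°, λ = -71.44333°
Δλ = 1.9405°
y = sin Δλ · cos φ₂ = 0.031234
x = cos φ₁ sin φ₂ − sin φ₁ cos φ₂ cos Δλ = 0.134145
θ = atan2(y, x) = 13.1073° → 13.1073° (mod 360°)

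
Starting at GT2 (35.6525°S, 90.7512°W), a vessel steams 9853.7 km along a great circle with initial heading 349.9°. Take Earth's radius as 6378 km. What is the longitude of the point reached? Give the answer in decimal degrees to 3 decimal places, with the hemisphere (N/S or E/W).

δ = d/R = 9853.7/6378 = 1.544951 rad
φ₂ = arcsin(sin φ₁ cos δ + cos φ₁ sin δ cos θ)
   = arcsin(-0.58287·0.02584 + 0.81257·0.99967·0.98450) = 51.68787°
λ₂ = λ₁ + atan2(sin θ sin δ cos φ₁, cos δ − sin φ₁ sin φ₂) = -107.17740°

107.177°W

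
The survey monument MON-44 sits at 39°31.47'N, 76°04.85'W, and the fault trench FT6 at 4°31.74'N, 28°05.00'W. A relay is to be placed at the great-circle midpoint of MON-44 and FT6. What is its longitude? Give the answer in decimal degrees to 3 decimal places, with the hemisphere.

48.832°W

MON-44: φ = +39.52450°, λ = -76.08083°
FT6: φ = +4.52900°, λ = -28.08333°
Bx = cos φ₂ cos Δλ = 0.667074,  By = cos φ₂ sin Δλ = 0.740795
φₘ = atan2(sin φ₁ + sin φ₂, √((cos φ₁ + Bx)² + By²)) = 23.85213°
λₘ = λ₁ + atan2(By, cos φ₁ + Bx) = -48.83218°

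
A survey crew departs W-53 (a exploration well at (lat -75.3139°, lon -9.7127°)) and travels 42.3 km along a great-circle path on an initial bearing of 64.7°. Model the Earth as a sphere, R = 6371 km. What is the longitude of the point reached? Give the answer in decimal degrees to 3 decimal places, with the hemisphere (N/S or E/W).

8.371°W

δ = d/R = 42.3/6371 = 0.006639 rad
φ₂ = arcsin(sin φ₁ cos δ + cos φ₁ sin δ cos θ)
   = arcsin(-0.96733·0.99998 + 0.25352·0.00664·0.42736) = -75.14743°
λ₂ = λ₁ + atan2(sin θ sin δ cos φ₁, cos δ − sin φ₁ sin φ₂) = -8.37087°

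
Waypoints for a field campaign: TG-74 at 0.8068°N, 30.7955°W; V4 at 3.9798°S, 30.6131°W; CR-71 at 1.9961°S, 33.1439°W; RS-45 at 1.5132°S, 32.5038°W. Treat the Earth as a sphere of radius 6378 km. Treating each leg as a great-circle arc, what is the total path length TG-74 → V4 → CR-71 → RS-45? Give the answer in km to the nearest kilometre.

980 km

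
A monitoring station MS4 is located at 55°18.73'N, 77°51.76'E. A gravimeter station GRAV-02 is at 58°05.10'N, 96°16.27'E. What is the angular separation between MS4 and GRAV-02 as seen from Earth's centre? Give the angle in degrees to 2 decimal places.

MS4: φ = +55.31217°, λ = +77.86267°
GRAV-02: φ = +58.08500°, λ = +96.27117°
Δφ = 2.7728°,  Δλ = 18.4085°
a = sin²(Δφ/2) + cos φ₁ cos φ₂ sin²(Δλ/2) = 0.008283
c = 2·arcsin(√a) = 0.182276 rad = 10.4436°

10.44°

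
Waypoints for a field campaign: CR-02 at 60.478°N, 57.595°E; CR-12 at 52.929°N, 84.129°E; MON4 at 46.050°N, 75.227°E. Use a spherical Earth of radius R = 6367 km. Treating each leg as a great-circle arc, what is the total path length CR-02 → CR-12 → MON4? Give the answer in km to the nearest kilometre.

CR-02→CR-12: c = 0.283630 rad, d = 1805.87 km
CR-12→MON4: c = 0.156609 rad, d = 997.13 km
Total = 1805.87 + 997.13 = 2803.00 km

2803 km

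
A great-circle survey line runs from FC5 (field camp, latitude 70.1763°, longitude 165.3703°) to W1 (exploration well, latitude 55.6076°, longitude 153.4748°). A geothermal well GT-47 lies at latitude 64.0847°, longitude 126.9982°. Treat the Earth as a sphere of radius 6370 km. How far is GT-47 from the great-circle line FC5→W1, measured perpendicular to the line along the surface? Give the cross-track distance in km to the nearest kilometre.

δ₁₃ = central angle FC5→GT-47 = 0.275317 rad  (haversine)
θ₁₃ = bearing FC5→GT-47 = 266.349°,  θ₁₂ = bearing FC5→W1 = 205.868°
dₓₜ = R·arcsin(sin δ₁₃ · sin(θ₁₃ − θ₁₂)) = 6370·arcsin(0.27185·sin(60.482°)) = 1521.345 km
|dₓₜ| = 1521.345 km

1521 km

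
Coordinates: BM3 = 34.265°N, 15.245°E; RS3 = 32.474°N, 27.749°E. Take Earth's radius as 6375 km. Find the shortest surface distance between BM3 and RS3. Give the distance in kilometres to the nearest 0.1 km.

1178.1 km

Δφ = -1.7910°,  Δλ = 12.5040°
a = sin²(Δφ/2) + cos φ₁ cos φ₂ sin²(Δλ/2) = 0.008513
c = 2·arcsin(√a) = 0.184794 rad = 10.5879°
d = R·c = 6375 × 0.184794 = 1178.1 km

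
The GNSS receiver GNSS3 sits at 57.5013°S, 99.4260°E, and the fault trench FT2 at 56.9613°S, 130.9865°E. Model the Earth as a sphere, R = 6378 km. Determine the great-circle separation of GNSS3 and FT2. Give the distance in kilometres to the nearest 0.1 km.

1885.3 km

Δφ = 0.5400°,  Δλ = 31.5605°
a = sin²(Δφ/2) + cos φ₁ cos φ₂ sin²(Δλ/2) = 0.021686
c = 2·arcsin(√a) = 0.295598 rad = 16.9365°
d = R·c = 6378 × 0.295598 = 1885.3 km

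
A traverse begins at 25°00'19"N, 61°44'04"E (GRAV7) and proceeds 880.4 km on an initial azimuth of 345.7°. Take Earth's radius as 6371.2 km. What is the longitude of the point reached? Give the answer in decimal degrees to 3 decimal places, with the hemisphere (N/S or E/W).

59.418°E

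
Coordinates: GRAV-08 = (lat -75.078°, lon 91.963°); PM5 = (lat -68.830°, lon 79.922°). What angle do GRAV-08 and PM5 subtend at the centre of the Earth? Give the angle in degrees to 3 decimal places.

Δφ = 6.2480°,  Δλ = -12.0410°
a = sin²(Δφ/2) + cos φ₁ cos φ₂ sin²(Δλ/2) = 0.003993
c = 2·arcsin(√a) = 0.126464 rad = 7.2458°

7.246°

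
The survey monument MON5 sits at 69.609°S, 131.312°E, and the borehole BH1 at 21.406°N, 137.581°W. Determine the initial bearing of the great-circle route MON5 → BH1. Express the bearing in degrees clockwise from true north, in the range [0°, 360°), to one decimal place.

83.2°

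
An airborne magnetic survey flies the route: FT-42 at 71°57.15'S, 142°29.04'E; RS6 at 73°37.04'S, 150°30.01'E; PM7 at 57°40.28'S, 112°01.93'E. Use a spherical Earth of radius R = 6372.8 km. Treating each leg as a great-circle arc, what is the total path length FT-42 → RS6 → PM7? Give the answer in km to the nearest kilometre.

FT-42: φ = -71.95250°, λ = +142.48400°
RS6: φ = -73.61733°, λ = +150.50017°
PM7: φ = -57.67133°, λ = +112.03217°
FT-42→RS6: c = 0.050522 rad, d = 321.96 km
RS6→PM7: c = 0.379680 rad, d = 2419.62 km
Total = 321.96 + 2419.62 = 2741.59 km

2742 km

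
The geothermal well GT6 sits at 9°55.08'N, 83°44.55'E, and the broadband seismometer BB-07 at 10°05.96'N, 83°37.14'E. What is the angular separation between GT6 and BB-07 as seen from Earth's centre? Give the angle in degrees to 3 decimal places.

GT6: φ = +9.91800°, λ = +83.74250°
BB-07: φ = +10.09933°, λ = +83.61900°
Δφ = 0.1813°,  Δλ = -0.1235°
a = sin²(Δφ/2) + cos φ₁ cos φ₂ sin²(Δλ/2) = 0.000004
c = 2·arcsin(√a) = 0.003811 rad = 0.2183°

0.218°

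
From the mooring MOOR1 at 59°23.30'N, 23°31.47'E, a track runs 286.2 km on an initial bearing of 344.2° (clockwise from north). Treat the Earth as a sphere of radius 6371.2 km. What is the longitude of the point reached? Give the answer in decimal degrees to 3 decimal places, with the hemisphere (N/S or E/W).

MOOR1: φ = +59.38833°, λ = +23.52450°
δ = d/R = 286.2/6371.2 = 0.044921 rad
φ₂ = arcsin(sin φ₁ cos δ + cos φ₁ sin δ cos θ)
   = arcsin(0.86064·0.99899 + 0.50922·0.04491·0.96222) = 61.85698°
λ₂ = λ₁ + atan2(sin θ sin δ cos φ₁, cos δ − sin φ₁ sin φ₂) = 22.03909°

22.039°E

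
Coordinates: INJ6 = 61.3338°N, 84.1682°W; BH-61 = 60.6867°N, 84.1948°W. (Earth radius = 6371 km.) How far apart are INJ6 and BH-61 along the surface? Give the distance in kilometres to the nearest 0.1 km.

Δφ = -0.6471°,  Δλ = -0.0266°
a = sin²(Δφ/2) + cos φ₁ cos φ₂ sin²(Δλ/2) = 0.000032
c = 2·arcsin(√a) = 0.011296 rad = 0.6472°
d = R·c = 6371 × 0.011296 = 72.0 km

72.0 km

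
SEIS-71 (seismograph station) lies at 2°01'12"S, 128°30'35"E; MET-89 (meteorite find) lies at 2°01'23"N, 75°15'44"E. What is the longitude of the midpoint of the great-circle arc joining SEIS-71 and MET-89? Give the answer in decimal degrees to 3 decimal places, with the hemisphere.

101.886°E

SEIS-71: φ = -2.02000°, λ = +128.50972°
MET-89: φ = +2.02306°, λ = +75.26222°
Bx = cos φ₂ cos Δλ = 0.597987,  By = cos φ₂ sin Δλ = -0.800728
φₘ = atan2(sin φ₁ + sin φ₂, √((cos φ₁ + Bx)² + By²)) = 0.00171°
λₘ = λ₁ + atan2(By, cos φ₁ + Bx) = 101.88600°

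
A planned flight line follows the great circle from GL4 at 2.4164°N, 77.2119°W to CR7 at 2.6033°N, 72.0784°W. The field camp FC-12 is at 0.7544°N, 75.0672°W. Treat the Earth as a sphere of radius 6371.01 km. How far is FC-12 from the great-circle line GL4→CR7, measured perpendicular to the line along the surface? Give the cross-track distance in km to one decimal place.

δ₁₃ = central angle GL4→FC-12 = 0.047344 rad  (haversine)
θ₁₃ = bearing GL4→FC-12 = 127.750°,  θ₁₂ = bearing GL4→CR7 = 87.802°
dₓₜ = R·arcsin(sin δ₁₃ · sin(θ₁₃ − θ₁₂)) = 6371.01·arcsin(0.04733·sin(39.948°)) = 193.630 km
|dₓₜ| = 193.630 km

193.6 km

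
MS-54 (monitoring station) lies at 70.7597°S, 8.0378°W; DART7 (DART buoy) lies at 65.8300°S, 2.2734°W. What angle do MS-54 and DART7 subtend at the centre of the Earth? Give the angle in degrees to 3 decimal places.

Δφ = 4.9297°,  Δλ = 5.7644°
a = sin²(Δφ/2) + cos φ₁ cos φ₂ sin²(Δλ/2) = 0.002191
c = 2·arcsin(√a) = 0.093644 rad = 5.3654°

5.365°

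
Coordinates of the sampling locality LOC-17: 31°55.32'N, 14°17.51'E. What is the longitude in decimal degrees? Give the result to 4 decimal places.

14° + 17.51′/60 = 14 + 0.29183 = 14.2918°

14.2918°E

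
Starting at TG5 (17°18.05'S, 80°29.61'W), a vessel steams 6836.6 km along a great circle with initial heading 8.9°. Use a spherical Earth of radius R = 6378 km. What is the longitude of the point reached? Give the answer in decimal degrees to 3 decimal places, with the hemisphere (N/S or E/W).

69.732°W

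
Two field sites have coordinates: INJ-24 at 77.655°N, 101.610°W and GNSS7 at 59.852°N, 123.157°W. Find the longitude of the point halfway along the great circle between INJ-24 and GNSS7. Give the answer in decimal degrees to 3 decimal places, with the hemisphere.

Bx = cos φ₂ cos Δλ = 0.467137,  By = cos φ₂ sin Δλ = -0.184453
φₘ = atan2(sin φ₁ + sin φ₂, √((cos φ₁ + Bx)² + By²)) = 69.03938°
λₘ = λ₁ + atan2(By, cos φ₁ + Bx) = -116.76667°

116.767°W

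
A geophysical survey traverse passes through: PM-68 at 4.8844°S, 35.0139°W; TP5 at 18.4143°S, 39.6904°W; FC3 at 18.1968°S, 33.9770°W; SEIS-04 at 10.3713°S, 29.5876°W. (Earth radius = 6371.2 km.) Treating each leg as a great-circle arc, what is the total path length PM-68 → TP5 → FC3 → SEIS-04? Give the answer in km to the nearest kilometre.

3182 km

PM-68→TP5: c = 0.249237 rad, d = 1587.94 km
TP5→FC3: c = 0.094744 rad, d = 603.63 km
FC3→SEIS-04: c = 0.155421 rad, d = 990.22 km
Total = 1587.94 + 603.63 + 990.22 = 3181.79 km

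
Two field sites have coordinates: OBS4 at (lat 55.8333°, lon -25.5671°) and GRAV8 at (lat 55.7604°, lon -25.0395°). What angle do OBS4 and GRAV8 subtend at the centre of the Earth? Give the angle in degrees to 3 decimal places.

0.305°

Δφ = -0.0729°,  Δλ = 0.5276°
a = sin²(Δφ/2) + cos φ₁ cos φ₂ sin²(Δλ/2) = 0.000007
c = 2·arcsin(√a) = 0.005330 rad = 0.3054°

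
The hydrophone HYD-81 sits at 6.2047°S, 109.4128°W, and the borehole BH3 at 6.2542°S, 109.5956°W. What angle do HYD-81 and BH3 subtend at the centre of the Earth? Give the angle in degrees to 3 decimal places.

0.188°

Δφ = -0.0495°,  Δλ = -0.1828°
a = sin²(Δφ/2) + cos φ₁ cos φ₂ sin²(Δλ/2) = 0.000003
c = 2·arcsin(√a) = 0.003287 rad = 0.1883°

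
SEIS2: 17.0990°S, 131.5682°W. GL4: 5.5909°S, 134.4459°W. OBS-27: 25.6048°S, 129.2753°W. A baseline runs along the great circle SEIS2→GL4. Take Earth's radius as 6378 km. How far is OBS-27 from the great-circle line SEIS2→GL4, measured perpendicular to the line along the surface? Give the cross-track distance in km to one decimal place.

δ₁₃ = central angle SEIS2→OBS-27 = 0.153049 rad  (haversine)
θ₁₃ = bearing SEIS2→OBS-27 = 166.311°,  θ₁₂ = bearing SEIS2→GL4 = 345.915°
dₓₜ = R·arcsin(sin δ₁₃ · sin(θ₁₃ − θ₁₂)) = 6378·arcsin(0.15245·sin(-179.604°)) = -6.719 km
|dₓₜ| = 6.719 km

6.7 km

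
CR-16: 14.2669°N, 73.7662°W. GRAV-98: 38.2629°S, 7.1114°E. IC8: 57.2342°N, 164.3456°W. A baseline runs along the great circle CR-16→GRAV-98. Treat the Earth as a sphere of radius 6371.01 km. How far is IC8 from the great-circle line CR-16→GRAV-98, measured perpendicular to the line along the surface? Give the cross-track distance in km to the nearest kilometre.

1885 km

δ₁₃ = central angle CR-16→IC8 = 1.367474 rad  (haversine)
θ₁₃ = bearing CR-16→IC8 = 326.457°,  θ₁₂ = bearing CR-16→GRAV-98 = 129.137°
dₓₜ = R·arcsin(sin δ₁₃ · sin(θ₁₃ − θ₁₂)) = 6371.01·arcsin(0.97940·sin(197.320°)) = -1885.067 km
|dₓₜ| = 1885.067 km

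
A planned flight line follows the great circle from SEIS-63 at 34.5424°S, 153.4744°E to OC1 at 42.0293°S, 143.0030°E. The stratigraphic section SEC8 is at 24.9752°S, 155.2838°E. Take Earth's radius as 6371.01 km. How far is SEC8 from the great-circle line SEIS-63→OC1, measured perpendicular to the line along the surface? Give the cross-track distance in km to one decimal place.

δ₁₃ = central angle SEIS-63→SEC8 = 0.169204 rad  (haversine)
θ₁₃ = bearing SEIS-63→SEC8 = 9.786°,  θ₁₂ = bearing SEIS-63→OC1 = 224.513°
dₓₜ = R·arcsin(sin δ₁₃ · sin(θ₁₃ − θ₁₂)) = 6371.01·arcsin(0.16840·sin(-214.727°)) = 612.123 km
|dₓₜ| = 612.123 km

612.1 km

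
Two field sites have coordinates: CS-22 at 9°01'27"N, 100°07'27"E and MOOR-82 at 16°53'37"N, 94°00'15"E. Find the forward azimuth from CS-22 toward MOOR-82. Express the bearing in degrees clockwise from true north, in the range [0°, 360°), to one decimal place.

323.5°

CS-22: φ = +9.02417°, λ = +100.12417°
MOOR-82: φ = +16.89361°, λ = +94.00417°
Δλ = -6.1200°
y = sin Δλ · cos φ₂ = -0.102010
x = cos φ₁ sin φ₂ − sin φ₁ cos φ₂ cos Δλ = 0.137772
θ = atan2(y, x) = -36.5174° → 323.4826° (mod 360°)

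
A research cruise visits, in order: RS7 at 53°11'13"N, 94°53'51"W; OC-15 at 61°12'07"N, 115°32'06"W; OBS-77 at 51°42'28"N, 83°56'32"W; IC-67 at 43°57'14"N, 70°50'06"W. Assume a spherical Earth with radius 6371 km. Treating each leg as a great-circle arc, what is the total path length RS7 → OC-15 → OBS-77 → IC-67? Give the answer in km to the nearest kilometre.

4999 km

RS7: φ = +53.18694°, λ = -94.89750°
OC-15: φ = +61.20194°, λ = -115.53500°
OBS-77: φ = +51.70778°, λ = -83.94222°
IC-67: φ = +43.95389°, λ = -70.83500°
RS7→OC-15: c = 0.238436 rad, d = 1519.08 km
OC-15→OBS-77: c = 0.342074 rad, d = 2179.35 km
OBS-77→IC-67: c = 0.204145 rad, d = 1300.61 km
Total = 1519.08 + 2179.35 + 1300.61 = 4999.04 km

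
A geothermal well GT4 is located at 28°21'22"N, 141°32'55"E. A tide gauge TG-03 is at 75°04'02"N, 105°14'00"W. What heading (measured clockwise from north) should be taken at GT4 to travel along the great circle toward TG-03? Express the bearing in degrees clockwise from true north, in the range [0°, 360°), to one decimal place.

14.8°

GT4: φ = +28.35611°, λ = +141.54861°
TG-03: φ = +75.06722°, λ = -105.23333°
Δλ = 113.2181°
y = sin Δλ · cos φ₂ = 0.236816
x = cos φ₁ sin φ₂ − sin φ₁ cos φ₂ cos Δλ = 0.898543
θ = atan2(y, x) = 14.7649° → 14.7649° (mod 360°)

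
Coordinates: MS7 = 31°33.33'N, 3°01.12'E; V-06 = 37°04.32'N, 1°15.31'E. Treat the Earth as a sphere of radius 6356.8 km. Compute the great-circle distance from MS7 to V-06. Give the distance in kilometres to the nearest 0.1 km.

MS7: φ = +31.55550°, λ = +3.01867°
V-06: φ = +37.07200°, λ = +1.25517°
Δφ = 5.5165°,  Δλ = -1.7635°
a = sin²(Δφ/2) + cos φ₁ cos φ₂ sin²(Δλ/2) = 0.002477
c = 2·arcsin(√a) = 0.099575 rad = 5.7052°
d = R·c = 6356.8 × 0.099575 = 633.0 km

633.0 km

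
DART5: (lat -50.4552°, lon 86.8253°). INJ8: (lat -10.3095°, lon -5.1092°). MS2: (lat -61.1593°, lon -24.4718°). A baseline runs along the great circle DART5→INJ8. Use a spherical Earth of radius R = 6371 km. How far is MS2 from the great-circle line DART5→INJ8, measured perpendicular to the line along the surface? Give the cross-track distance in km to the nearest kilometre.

4283 km

δ₁₃ = central angle DART5→MS2 = 0.971656 rad  (haversine)
θ₁₃ = bearing DART5→MS2 = 212.972°,  θ₁₂ = bearing DART5→INJ8 = 261.922°
dₓₜ = R·arcsin(sin δ₁₃ · sin(θ₁₃ − θ₁₂)) = 6371·arcsin(0.82582·sin(-48.950°)) = -4283.206 km
|dₓₜ| = 4283.206 km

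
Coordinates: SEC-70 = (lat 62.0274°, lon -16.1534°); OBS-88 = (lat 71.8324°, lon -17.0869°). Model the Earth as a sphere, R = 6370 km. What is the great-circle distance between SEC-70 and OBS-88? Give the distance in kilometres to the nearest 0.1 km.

1090.8 km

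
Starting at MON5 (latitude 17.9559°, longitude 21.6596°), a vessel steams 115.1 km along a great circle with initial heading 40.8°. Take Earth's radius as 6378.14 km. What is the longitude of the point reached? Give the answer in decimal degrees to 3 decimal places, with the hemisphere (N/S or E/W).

δ = d/R = 115.1/6378.14 = 0.018046 rad
φ₂ = arcsin(sin φ₁ cos δ + cos φ₁ sin δ cos θ)
   = arcsin(0.30828·0.99984 + 0.95129·0.01805·0.75700) = 18.73729°
λ₂ = λ₁ + atan2(sin θ sin δ cos φ₁, cos δ − sin φ₁ sin φ₂) = 22.37300°

22.373°E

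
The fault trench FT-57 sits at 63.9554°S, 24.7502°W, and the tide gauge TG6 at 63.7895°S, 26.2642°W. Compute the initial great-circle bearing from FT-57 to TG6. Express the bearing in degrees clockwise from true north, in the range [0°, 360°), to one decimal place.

Δλ = -1.5140°
y = sin Δλ · cos φ₂ = -0.011669
x = cos φ₁ sin φ₂ − sin φ₁ cos φ₂ cos Δλ = 0.002757
θ = atan2(y, x) = -76.7073° → 283.2927° (mod 360°)

283.3°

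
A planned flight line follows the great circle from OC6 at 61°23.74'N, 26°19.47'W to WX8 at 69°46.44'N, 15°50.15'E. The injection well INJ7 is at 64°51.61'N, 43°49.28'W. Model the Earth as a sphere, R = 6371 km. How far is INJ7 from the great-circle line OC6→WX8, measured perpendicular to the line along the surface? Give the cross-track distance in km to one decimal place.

924.6 km

OC6: φ = +61.39567°, λ = -26.32450°
WX8: φ = +69.77400°, λ = +15.83583°
INJ7: φ = +64.86017°, λ = -43.82133°
δ₁₃ = central angle OC6→INJ7 = 0.150059 rad  (haversine)
θ₁₃ = bearing OC6→INJ7 = 301.309°,  θ₁₂ = bearing OC6→WX8 = 45.981°
dₓₜ = R·arcsin(sin δ₁₃ · sin(θ₁₃ − θ₁₂)) = 6371·arcsin(0.14950·sin(255.328°)) = -924.627 km
|dₓₜ| = 924.627 km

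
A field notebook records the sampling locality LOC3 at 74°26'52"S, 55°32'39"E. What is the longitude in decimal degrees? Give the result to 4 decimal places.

55.5442°E

55° + 32′/60 + 39″/3600 = 55 + 0.53333 + 0.01083 = 55.5442°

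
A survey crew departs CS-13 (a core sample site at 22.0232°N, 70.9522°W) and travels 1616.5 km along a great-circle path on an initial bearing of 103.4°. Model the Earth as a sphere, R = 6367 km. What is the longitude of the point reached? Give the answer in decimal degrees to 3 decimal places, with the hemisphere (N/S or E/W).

δ = d/R = 1616.5/6367 = 0.253887 rad
φ₂ = arcsin(sin φ₁ cos δ + cos φ₁ sin δ cos θ)
   = arcsin(0.37498·0.96794 + 0.92703·0.25117·-0.23175) = 17.99903°
λ₂ = λ₁ + atan2(sin θ sin δ cos φ₁, cos δ − sin φ₁ sin φ₂) = -56.06582°

56.066°W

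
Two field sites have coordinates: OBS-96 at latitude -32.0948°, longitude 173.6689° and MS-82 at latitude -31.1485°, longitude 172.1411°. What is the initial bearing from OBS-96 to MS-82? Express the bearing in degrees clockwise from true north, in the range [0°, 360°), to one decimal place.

Δλ = -1.5278°
y = sin Δλ · cos φ₂ = -0.022818
x = cos φ₁ sin φ₂ − sin φ₁ cos φ₂ cos Δλ = 0.016354
θ = atan2(y, x) = -54.3710° → 305.6290° (mod 360°)

305.6°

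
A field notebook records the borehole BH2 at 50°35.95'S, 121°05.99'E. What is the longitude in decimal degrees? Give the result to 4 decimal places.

121° + 5.99′/60 = 121 + 0.09983 = 121.0998°

121.0998°E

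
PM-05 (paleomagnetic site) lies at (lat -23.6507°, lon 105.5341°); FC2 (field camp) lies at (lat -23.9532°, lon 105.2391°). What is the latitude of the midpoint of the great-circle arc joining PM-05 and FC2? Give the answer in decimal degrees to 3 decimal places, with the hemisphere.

Bx = cos φ₂ cos Δλ = 0.913865,  By = cos φ₂ sin Δλ = -0.004705
φₘ = atan2(sin φ₁ + sin φ₂, √((cos φ₁ + Bx)² + By²)) = -23.80202°
λₘ = λ₁ + atan2(By, cos φ₁ + Bx) = 105.38677°

23.802°S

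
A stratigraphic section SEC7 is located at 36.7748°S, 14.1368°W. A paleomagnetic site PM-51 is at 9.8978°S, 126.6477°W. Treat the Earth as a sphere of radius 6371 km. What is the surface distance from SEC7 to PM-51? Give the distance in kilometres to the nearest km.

11285 km

Δφ = 26.8770°,  Δλ = -112.5109°
a = sin²(Δφ/2) + cos φ₁ cos φ₂ sin²(Δλ/2) = 0.599599
c = 2·arcsin(√a) = 1.771335 rad = 101.4900°
d = R·c = 6371 × 1.771335 = 11285.2 km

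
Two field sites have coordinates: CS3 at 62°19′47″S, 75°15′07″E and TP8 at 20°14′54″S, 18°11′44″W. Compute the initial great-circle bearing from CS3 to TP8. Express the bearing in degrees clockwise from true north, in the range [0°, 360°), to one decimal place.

257.3°

CS3: φ = -62.32972°, λ = +75.25194°
TP8: φ = -20.24833°, λ = -18.19556°
Δλ = -93.4475°
y = sin Δλ · cos φ₂ = -0.936504
x = cos φ₁ sin φ₂ − sin φ₁ cos φ₂ cos Δλ = -0.210684
θ = atan2(y, x) = -102.6787° → 257.3213° (mod 360°)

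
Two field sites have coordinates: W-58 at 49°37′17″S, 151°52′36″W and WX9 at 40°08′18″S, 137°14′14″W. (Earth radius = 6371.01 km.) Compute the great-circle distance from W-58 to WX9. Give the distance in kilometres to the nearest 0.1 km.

W-58: φ = -49.62139°, λ = -151.87667°
WX9: φ = -40.13833°, λ = -137.23722°
Δφ = 9.4831°,  Δλ = 14.6394°
a = sin²(Δφ/2) + cos φ₁ cos φ₂ sin²(Δλ/2) = 0.014872
c = 2·arcsin(√a) = 0.244511 rad = 14.0094°
d = R·c = 6371.01 × 0.244511 = 1557.8 km

1557.8 km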